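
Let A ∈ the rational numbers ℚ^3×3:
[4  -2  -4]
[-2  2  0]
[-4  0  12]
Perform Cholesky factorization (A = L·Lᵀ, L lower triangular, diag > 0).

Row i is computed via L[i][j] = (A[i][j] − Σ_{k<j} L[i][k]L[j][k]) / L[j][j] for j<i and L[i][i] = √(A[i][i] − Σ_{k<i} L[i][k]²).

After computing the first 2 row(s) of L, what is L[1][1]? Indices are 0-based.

L[1][1] = 1

Step 1: L[0][0] = √(4) = 2.
  L[1][0] = (-2) / L[0][0] = -1.
Step 2: L[1][1] = √(1) = 1.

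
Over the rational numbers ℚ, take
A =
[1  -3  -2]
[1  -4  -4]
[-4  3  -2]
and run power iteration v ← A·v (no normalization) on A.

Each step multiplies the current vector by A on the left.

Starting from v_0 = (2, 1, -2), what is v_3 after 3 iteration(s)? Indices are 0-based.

v_0 = (2, 1, -2).
v_1 = A·v_0 = (3, 6, -1).
v_2 = A·v_1 = (-13, -17, 8).
v_3 = A·v_2 = (22, 23, -15).

v_3 = (22, 23, -15)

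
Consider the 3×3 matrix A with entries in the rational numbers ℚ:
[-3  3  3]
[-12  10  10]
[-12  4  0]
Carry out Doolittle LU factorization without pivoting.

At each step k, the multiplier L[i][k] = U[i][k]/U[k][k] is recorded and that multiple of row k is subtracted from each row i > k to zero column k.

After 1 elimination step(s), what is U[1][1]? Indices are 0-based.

U[1][1] = -2

Step 1: pivot at (0,0) is -3.
  row1 ← row1 − (4)·row0  ⇒  L[1][0]=4, U row1=(0, -2, -2)
  row2 ← row2 − (4)·row0  ⇒  L[2][0]=4, U row2=(0, -8, -12)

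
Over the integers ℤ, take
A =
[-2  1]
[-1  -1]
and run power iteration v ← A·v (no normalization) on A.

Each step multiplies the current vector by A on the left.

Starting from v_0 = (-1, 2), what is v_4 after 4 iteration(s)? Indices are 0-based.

v_4 = (-18, -27)

v_0 = (-1, 2).
v_1 = A·v_0 = (4, -1).
v_2 = A·v_1 = (-9, -3).
v_3 = A·v_2 = (15, 12).
v_4 = A·v_3 = (-18, -27).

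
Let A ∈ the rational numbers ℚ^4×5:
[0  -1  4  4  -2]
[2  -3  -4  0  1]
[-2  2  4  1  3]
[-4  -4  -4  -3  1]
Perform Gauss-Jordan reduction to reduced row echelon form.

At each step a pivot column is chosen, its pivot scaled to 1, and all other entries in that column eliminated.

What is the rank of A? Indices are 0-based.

rank = 4

pivot(0,0): swap R0↔R1
pivot(0,0)=2: scale R0 → (1, -3/2, -2, 0, 1/2)
  clear (2,0): R2 −= (-2)R0 → (0, -1, 0, 1, 4)
  clear (3,0): R3 −= (-4)R0 → (0, -10, -12, -3, 3)
pivot(1,1)=-1: scale R1 → (0, 1, -4, -4, 2)
  clear (0,1): R0 −= (-3/2)R1 → (1, 0, -8, -6, 7/2)
  clear (2,1): R2 −= (-1)R1 → (0, 0, -4, -3, 6)
  clear (3,1): R3 −= (-10)R1 → (0, 0, -52, -43, 23)
pivot(2,2)=-4: scale R2 → (0, 0, 1, 3/4, -3/2)
  clear (0,2): R0 −= (-8)R2 → (1, 0, 0, 0, -17/2)
  clear (1,2): R1 −= (-4)R2 → (0, 1, 0, -1, -4)
  clear (3,2): R3 −= (-52)R2 → (0, 0, 0, -4, -55)
pivot(3,3)=-4: scale R3 → (0, 0, 0, 1, 55/4)
  clear (1,3): R1 −= (-1)R3 → (0, 1, 0, 0, 39/4)
  clear (2,3): R2 −= (3/4)R3 → (0, 0, 1, 0, -189/16)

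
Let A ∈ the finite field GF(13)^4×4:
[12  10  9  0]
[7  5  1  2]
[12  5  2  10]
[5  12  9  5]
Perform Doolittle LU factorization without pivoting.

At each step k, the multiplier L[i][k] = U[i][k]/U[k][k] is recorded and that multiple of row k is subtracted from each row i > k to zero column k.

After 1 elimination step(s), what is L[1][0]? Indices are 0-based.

L[1][0] = 6

k=0: U[0][0]=12
  eliminate (1,0): mult=6, new row 1: (0, 10, 12, 2); set L[1][0]=6
  eliminate (2,0): mult=1, new row 2: (0, 8, 6, 10); set L[2][0]=1
  eliminate (3,0): mult=8, new row 3: (0, 10, 2, 5); set L[3][0]=8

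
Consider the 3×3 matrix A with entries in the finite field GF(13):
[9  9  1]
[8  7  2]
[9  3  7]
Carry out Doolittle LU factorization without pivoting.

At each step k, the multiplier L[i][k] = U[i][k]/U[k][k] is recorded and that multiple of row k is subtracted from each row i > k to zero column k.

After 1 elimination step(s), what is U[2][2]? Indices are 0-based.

U[2][2] = 6

Step 1: pivot at (0,0) is 9.
  row1 ← row1 − (11)·row0  ⇒  L[1][0]=11, U row1=(0, 12, 4)
  row2 ← row2 − (1)·row0  ⇒  L[2][0]=1, U row2=(0, 7, 6)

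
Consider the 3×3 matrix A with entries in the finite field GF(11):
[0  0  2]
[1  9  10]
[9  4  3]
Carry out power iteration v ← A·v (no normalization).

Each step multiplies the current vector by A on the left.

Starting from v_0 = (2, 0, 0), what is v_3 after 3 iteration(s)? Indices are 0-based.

v_0 = (2, 0, 0).
v_1 = A·v_0 = (0, 2, 7).
v_2 = A·v_1 = (3, 0, 7).
v_3 = A·v_2 = (3, 7, 4).

v_3 = (3, 7, 4)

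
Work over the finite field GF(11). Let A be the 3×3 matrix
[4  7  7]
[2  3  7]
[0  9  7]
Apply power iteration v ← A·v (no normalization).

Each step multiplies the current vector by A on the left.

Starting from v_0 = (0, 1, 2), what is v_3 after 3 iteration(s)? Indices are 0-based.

v_3 = (9, 3, 7)

v_0 = (0, 1, 2).
v_1 = A·v_0 = (10, 6, 1).
v_2 = A·v_1 = (1, 1, 6).
v_3 = A·v_2 = (9, 3, 7).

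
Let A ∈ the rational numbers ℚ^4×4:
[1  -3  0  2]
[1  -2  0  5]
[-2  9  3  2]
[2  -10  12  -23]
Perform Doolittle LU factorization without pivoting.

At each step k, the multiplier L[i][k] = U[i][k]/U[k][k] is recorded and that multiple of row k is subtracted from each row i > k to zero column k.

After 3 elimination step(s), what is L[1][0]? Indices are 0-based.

L[1][0] = 1

Step 1: pivot at (0,0) is 1.
  row1 ← row1 − (1)·row0  ⇒  L[1][0]=1, U row1=(0, 1, 0, 3)
  row2 ← row2 − (-2)·row0  ⇒  L[2][0]=-2, U row2=(0, 3, 3, 6)
  row3 ← row3 − (2)·row0  ⇒  L[3][0]=2, U row3=(0, -4, 12, -27)
Step 2: pivot at (1,1) is 1.
  row2 ← row2 − (3)·row1  ⇒  L[2][1]=3, U row2=(0, 0, 3, -3)
  row3 ← row3 − (-4)·row1  ⇒  L[3][1]=-4, U row3=(0, 0, 12, -15)
Step 3: pivot at (2,2) is 3.
  row3 ← row3 − (4)·row2  ⇒  L[3][2]=4, U row3=(0, 0, 0, -3)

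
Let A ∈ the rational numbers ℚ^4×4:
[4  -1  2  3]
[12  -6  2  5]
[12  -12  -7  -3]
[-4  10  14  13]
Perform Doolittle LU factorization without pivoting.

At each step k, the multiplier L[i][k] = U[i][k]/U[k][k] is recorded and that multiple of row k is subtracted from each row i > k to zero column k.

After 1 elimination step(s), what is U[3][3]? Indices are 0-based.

U[3][3] = 16

Step 1: pivot at (0,0) is 4.
  row1 ← row1 − (3)·row0  ⇒  L[1][0]=3, U row1=(0, -3, -4, -4)
  row2 ← row2 − (3)·row0  ⇒  L[2][0]=3, U row2=(0, -9, -13, -12)
  row3 ← row3 − (-1)·row0  ⇒  L[3][0]=-1, U row3=(0, 9, 16, 16)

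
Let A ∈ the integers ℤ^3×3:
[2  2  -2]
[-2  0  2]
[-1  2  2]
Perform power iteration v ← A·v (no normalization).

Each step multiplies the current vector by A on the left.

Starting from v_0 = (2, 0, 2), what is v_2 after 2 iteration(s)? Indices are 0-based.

v_2 = (-4, 4, 4)

v_0 = (2, 0, 2).
v_1 = A·v_0 = (0, 0, 2).
v_2 = A·v_1 = (-4, 4, 4).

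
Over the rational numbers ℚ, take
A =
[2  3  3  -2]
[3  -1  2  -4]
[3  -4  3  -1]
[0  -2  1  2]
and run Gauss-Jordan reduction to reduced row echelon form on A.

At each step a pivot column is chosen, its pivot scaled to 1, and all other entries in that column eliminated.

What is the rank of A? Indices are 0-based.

rank = 4

pivot(0,0)=2: scale R0 → (1, 3/2, 3/2, -1)
  clear (1,0): R1 −= (3)R0 → (0, -11/2, -5/2, -1)
  clear (2,0): R2 −= (3)R0 → (0, -17/2, -3/2, 2)
pivot(1,1)=-11/2: scale R1 → (0, 1, 5/11, 2/11)
  clear (0,1): R0 −= (3/2)R1 → (1, 0, 9/11, -14/11)
  clear (2,1): R2 −= (-17/2)R1 → (0, 0, 26/11, 39/11)
  clear (3,1): R3 −= (-2)R1 → (0, 0, 21/11, 26/11)
pivot(2,2)=26/11: scale R2 → (0, 0, 1, 3/2)
  clear (0,2): R0 −= (9/11)R2 → (1, 0, 0, -5/2)
  clear (1,2): R1 −= (5/11)R2 → (0, 1, 0, -1/2)
  clear (3,2): R3 −= (21/11)R2 → (0, 0, 0, -1/2)
pivot(3,3)=-1/2: scale R3 → (0, 0, 0, 1)
  clear (0,3): R0 −= (-5/2)R3 → (1, 0, 0, 0)
  clear (1,3): R1 −= (-1/2)R3 → (0, 1, 0, 0)
  clear (2,3): R2 −= (3/2)R3 → (0, 0, 1, 0)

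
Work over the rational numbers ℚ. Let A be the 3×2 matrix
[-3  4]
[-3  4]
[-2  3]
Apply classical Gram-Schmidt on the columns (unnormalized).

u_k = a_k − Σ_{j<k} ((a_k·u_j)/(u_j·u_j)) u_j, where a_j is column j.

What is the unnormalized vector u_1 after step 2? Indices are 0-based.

Step 1: u_0 = a_0 = (-3, -3, -2).
Step 2: u_1 = a_1 − (-15/11)·u_0 = (-1/11, -1/11, 3/11).

u_1 = (-1/11, -1/11, 3/11)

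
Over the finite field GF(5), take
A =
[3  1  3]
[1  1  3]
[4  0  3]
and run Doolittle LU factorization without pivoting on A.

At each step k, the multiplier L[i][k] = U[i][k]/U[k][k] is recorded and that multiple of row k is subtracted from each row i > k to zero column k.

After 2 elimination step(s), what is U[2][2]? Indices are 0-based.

U[2][2] = 3

k=0: U[0][0]=3
  eliminate (1,0): mult=2, new row 1: (0, 4, 2); set L[1][0]=2
  eliminate (2,0): mult=3, new row 2: (0, 2, 4); set L[2][0]=3
k=1: U[1][1]=4
  eliminate (2,1): mult=3, new row 2: (0, 0, 3); set L[2][1]=3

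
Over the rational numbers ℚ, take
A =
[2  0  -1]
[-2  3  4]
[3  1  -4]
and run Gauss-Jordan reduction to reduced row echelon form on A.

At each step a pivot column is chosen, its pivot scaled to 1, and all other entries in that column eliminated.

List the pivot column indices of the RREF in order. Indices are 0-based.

step 1: normalize row 0 (÷2) = (1, 0, -1/2)
  row 1: subtract -2×row0 = (0, 3, 3)
  row 2: subtract 3×row0 = (0, 1, -5/2)
step 2: normalize row 1 (÷3) = (0, 1, 1)
  row 2: subtract 1×row1 = (0, 0, -7/2)
step 3: normalize row 2 (÷-7/2) = (0, 0, 1)
  row 0: subtract -1/2×row2 = (1, 0, 0)
  row 1: subtract 1×row2 = (0, 1, 0)

pivot columns: 0, 1, 2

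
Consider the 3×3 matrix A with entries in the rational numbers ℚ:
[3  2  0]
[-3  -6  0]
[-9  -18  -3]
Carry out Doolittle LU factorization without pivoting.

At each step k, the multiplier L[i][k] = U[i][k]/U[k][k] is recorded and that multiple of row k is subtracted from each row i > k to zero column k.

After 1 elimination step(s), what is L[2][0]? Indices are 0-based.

L[2][0] = -3

[col 0] pivot 3
  R1 -= -1*R0 → (0, -4, 0)  (L[1][0] := -1)
  R2 -= -3*R0 → (0, -12, -3)  (L[2][0] := -3)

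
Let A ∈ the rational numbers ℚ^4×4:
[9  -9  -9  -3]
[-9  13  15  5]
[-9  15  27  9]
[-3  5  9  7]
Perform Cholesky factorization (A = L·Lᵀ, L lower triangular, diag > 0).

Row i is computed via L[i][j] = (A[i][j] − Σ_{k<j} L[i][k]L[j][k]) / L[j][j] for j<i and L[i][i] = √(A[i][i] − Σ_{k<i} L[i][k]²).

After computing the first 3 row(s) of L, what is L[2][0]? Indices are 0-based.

L[2][0] = -3

Step 1: L[0][0] = √(9) = 3.
  L[1][0] = (-9) / L[0][0] = -3.
Step 2: L[1][1] = √(4) = 2.
  L[2][0] = (-9) / L[0][0] = -3.
  L[2][1] = (6) / L[1][1] = 3.
Step 3: L[2][2] = √(9) = 3.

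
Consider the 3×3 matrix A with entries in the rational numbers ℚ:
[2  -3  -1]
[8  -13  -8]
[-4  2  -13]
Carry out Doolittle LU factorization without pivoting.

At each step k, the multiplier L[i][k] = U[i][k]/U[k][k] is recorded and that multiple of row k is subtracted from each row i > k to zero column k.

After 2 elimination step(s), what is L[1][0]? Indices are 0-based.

L[1][0] = 4

[col 0] pivot 2
  R1 -= 4*R0 → (0, -1, -4)  (L[1][0] := 4)
  R2 -= -2*R0 → (0, -4, -15)  (L[2][0] := -2)
[col 1] pivot -1
  R2 -= 4*R1 → (0, 0, 1)  (L[2][1] := 4)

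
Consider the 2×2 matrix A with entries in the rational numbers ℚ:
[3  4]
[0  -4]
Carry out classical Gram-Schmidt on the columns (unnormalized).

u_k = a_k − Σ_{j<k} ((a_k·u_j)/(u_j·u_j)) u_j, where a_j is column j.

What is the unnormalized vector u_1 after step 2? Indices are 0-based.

u_1 = (0, -4)

Step 1: u_0 = a_0 = (3, 0).
Step 2: u_1 = a_1 − (4/3)·u_0 = (0, -4).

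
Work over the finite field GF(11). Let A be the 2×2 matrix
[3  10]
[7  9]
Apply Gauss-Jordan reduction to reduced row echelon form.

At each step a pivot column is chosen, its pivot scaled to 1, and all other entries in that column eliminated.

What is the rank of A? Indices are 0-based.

[1] R0 /= 3  ⇒  (1, 7)
     R1 -= 7·R0  ⇒  (0, 4)
[2] R1 /= 4  ⇒  (0, 1)
     R0 -= 7·R1  ⇒  (1, 0)

rank = 2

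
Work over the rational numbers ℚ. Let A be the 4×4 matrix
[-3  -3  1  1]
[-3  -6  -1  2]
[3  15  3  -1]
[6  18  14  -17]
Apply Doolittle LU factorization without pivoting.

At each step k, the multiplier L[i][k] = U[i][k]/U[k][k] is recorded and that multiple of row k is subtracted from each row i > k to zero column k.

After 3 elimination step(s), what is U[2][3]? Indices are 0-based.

[col 0] pivot -3
  R1 -= 1*R0 → (0, -3, -2, 1)  (L[1][0] := 1)
  R2 -= -1*R0 → (0, 12, 4, 0)  (L[2][0] := -1)
  R3 -= -2*R0 → (0, 12, 16, -15)  (L[3][0] := -2)
[col 1] pivot -3
  R2 -= -4*R1 → (0, 0, -4, 4)  (L[2][1] := -4)
  R3 -= -4*R1 → (0, 0, 8, -11)  (L[3][1] := -4)
[col 2] pivot -4
  R3 -= -2*R2 → (0, 0, 0, -3)  (L[3][2] := -2)

U[2][3] = 4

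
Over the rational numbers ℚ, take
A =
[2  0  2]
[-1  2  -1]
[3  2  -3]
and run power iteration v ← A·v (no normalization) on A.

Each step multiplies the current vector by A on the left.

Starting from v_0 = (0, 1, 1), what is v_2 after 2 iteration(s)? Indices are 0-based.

v_2 = (2, 1, 11)

v_0 = (0, 1, 1).
v_1 = A·v_0 = (2, 1, -1).
v_2 = A·v_1 = (2, 1, 11).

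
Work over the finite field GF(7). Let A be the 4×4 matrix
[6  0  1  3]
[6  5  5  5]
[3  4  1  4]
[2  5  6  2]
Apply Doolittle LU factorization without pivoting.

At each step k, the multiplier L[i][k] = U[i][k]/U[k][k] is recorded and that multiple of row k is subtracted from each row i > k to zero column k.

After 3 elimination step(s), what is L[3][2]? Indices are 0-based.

L[3][2] = 5

Step 1: pivot at (0,0) is 6.
  row1 ← row1 − (1)·row0  ⇒  L[1][0]=1, U row1=(0, 5, 4, 2)
  row2 ← row2 − (4)·row0  ⇒  L[2][0]=4, U row2=(0, 4, 4, 6)
  row3 ← row3 − (5)·row0  ⇒  L[3][0]=5, U row3=(0, 5, 1, 1)
Step 2: pivot at (1,1) is 5.
  row2 ← row2 − (5)·row1  ⇒  L[2][1]=5, U row2=(0, 0, 5, 3)
  row3 ← row3 − (1)·row1  ⇒  L[3][1]=1, U row3=(0, 0, 4, 6)
Step 3: pivot at (2,2) is 5.
  row3 ← row3 − (5)·row2  ⇒  L[3][2]=5, U row3=(0, 0, 0, 5)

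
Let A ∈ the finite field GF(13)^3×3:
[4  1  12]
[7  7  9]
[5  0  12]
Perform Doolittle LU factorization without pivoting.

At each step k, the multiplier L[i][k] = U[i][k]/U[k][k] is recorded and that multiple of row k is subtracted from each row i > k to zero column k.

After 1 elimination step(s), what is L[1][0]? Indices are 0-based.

Step 1: pivot at (0,0) is 4.
  row1 ← row1 − (5)·row0  ⇒  L[1][0]=5, U row1=(0, 2, 1)
  row2 ← row2 − (11)·row0  ⇒  L[2][0]=11, U row2=(0, 2, 10)

L[1][0] = 5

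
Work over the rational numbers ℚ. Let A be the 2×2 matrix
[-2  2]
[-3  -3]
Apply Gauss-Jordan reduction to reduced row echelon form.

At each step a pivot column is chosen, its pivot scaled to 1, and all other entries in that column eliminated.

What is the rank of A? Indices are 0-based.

step 1: normalize row 0 (÷-2) = (1, -1)
  row 1: subtract -3×row0 = (0, -6)
step 2: normalize row 1 (÷-6) = (0, 1)
  row 0: subtract -1×row1 = (1, 0)

rank = 2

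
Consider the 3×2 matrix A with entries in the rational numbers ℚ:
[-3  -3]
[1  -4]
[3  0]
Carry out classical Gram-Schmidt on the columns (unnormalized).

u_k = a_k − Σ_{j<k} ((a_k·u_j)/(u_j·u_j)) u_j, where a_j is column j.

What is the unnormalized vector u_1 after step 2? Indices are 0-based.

u_1 = (-42/19, -81/19, -15/19)

Step 1: u_0 = a_0 = (-3, 1, 3).
Step 2: u_1 = a_1 − (5/19)·u_0 = (-42/19, -81/19, -15/19).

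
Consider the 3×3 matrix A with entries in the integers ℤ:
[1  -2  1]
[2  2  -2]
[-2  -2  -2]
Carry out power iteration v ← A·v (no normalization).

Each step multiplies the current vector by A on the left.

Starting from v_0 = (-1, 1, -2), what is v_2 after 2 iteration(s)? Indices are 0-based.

v_0 = (-1, 1, -2).
v_1 = A·v_0 = (-5, 4, 4).
v_2 = A·v_1 = (-9, -10, -6).

v_2 = (-9, -10, -6)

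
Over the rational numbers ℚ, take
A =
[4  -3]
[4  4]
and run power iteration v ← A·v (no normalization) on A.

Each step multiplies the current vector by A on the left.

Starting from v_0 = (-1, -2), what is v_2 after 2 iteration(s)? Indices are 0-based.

v_0 = (-1, -2).
v_1 = A·v_0 = (2, -12).
v_2 = A·v_1 = (44, -40).

v_2 = (44, -40)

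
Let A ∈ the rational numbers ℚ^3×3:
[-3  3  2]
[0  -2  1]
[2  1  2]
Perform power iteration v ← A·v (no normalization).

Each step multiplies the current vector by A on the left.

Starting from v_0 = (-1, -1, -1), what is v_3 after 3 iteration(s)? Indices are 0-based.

v_0 = (-1, -1, -1).
v_1 = A·v_0 = (-2, 1, -5).
v_2 = A·v_1 = (-1, -7, -13).
v_3 = A·v_2 = (-44, 1, -35).

v_3 = (-44, 1, -35)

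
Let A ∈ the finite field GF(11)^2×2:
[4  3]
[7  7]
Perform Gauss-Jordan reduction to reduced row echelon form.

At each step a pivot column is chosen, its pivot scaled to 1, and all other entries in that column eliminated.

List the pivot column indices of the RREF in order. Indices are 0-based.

[1] R0 /= 4  ⇒  (1, 9)
     R1 -= 7·R0  ⇒  (0, 10)
[2] R1 /= 10  ⇒  (0, 1)
     R0 -= 9·R1  ⇒  (1, 0)

pivot columns: 0, 1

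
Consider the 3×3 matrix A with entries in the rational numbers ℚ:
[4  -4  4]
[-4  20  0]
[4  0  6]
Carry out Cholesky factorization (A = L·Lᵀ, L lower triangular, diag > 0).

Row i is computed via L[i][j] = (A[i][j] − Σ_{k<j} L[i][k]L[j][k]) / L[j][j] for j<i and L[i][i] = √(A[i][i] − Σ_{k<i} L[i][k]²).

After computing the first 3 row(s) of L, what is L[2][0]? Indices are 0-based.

Step 1: L[0][0] = √(4) = 2.
  L[1][0] = (-4) / L[0][0] = -2.
Step 2: L[1][1] = √(16) = 4.
  L[2][0] = (4) / L[0][0] = 2.
  L[2][1] = (4) / L[1][1] = 1.
Step 3: L[2][2] = √(1) = 1.

L[2][0] = 2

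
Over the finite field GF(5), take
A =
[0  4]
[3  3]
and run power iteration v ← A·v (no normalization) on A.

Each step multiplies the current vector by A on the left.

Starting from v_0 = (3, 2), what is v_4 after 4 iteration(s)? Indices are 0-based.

v_4 = (3, 4)

v_0 = (3, 2).
v_1 = A·v_0 = (3, 0).
v_2 = A·v_1 = (0, 4).
v_3 = A·v_2 = (1, 2).
v_4 = A·v_3 = (3, 4).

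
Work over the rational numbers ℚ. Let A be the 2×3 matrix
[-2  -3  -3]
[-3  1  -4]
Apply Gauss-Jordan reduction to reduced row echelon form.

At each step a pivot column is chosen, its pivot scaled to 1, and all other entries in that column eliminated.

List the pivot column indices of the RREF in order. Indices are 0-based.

pivot columns: 0, 1

step 1: normalize row 0 (÷-2) = (1, 3/2, 3/2)
  row 1: subtract -3×row0 = (0, 11/2, 1/2)
step 2: normalize row 1 (÷11/2) = (0, 1, 1/11)
  row 0: subtract 3/2×row1 = (1, 0, 15/11)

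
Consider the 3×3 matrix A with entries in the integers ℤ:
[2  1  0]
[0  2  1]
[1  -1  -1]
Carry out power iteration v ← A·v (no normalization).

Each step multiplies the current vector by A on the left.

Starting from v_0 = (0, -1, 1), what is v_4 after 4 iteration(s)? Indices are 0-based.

v_4 = (-20, -9, -3)

v_0 = (0, -1, 1).
v_1 = A·v_0 = (-1, -1, 0).
v_2 = A·v_1 = (-3, -2, 0).
v_3 = A·v_2 = (-8, -4, -1).
v_4 = A·v_3 = (-20, -9, -3).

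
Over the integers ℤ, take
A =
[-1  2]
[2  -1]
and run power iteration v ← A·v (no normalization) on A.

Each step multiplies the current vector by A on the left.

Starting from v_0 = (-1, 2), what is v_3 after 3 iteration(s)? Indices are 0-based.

v_0 = (-1, 2).
v_1 = A·v_0 = (5, -4).
v_2 = A·v_1 = (-13, 14).
v_3 = A·v_2 = (41, -40).

v_3 = (41, -40)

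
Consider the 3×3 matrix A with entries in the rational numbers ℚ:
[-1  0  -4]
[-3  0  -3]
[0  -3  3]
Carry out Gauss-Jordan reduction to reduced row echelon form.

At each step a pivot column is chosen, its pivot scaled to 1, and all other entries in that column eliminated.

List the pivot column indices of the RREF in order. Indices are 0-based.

pivot columns: 0, 1, 2

pivot(0,0)=-1: scale R0 → (1, 0, 4)
  clear (1,0): R1 −= (-3)R0 → (0, 0, 9)
pivot(1,1): swap R1↔R2
pivot(1,1)=-3: scale R1 → (0, 1, -1)
pivot(2,2)=9: scale R2 → (0, 0, 1)
  clear (0,2): R0 −= (4)R2 → (1, 0, 0)
  clear (1,2): R1 −= (-1)R2 → (0, 1, 0)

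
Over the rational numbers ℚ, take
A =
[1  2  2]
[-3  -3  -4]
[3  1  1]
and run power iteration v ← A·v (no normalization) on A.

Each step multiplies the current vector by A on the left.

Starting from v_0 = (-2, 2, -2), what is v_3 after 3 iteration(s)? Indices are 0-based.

v_0 = (-2, 2, -2).
v_1 = A·v_0 = (-2, 8, -6).
v_2 = A·v_1 = (2, 6, -4).
v_3 = A·v_2 = (6, -8, 8).

v_3 = (6, -8, 8)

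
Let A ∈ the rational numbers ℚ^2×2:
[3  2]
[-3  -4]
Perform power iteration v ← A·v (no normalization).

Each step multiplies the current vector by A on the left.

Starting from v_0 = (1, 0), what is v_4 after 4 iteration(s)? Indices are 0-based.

v_0 = (1, 0).
v_1 = A·v_0 = (3, -3).
v_2 = A·v_1 = (3, 3).
v_3 = A·v_2 = (15, -21).
v_4 = A·v_3 = (3, 39).

v_4 = (3, 39)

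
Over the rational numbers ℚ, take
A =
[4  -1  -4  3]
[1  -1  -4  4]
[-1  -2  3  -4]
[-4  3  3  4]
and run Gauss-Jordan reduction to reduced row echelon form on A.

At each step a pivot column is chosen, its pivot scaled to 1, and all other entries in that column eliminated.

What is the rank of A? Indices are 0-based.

rank = 4

pivot(0,0)=4: scale R0 → (1, -1/4, -1, 3/4)
  clear (1,0): R1 −= (1)R0 → (0, -3/4, -3, 13/4)
  clear (2,0): R2 −= (-1)R0 → (0, -9/4, 2, -13/4)
  clear (3,0): R3 −= (-4)R0 → (0, 2, -1, 7)
pivot(1,1)=-3/4: scale R1 → (0, 1, 4, -13/3)
  clear (0,1): R0 −= (-1/4)R1 → (1, 0, 0, -1/3)
  clear (2,1): R2 −= (-9/4)R1 → (0, 0, 11, -13)
  clear (3,1): R3 −= (2)R1 → (0, 0, -9, 47/3)
pivot(2,2)=11: scale R2 → (0, 0, 1, -13/11)
  clear (1,2): R1 −= (4)R2 → (0, 1, 0, 13/33)
  clear (3,2): R3 −= (-9)R2 → (0, 0, 0, 166/33)
pivot(3,3)=166/33: scale R3 → (0, 0, 0, 1)
  clear (0,3): R0 −= (-1/3)R3 → (1, 0, 0, 0)
  clear (1,3): R1 −= (13/33)R3 → (0, 1, 0, 0)
  clear (2,3): R2 −= (-13/11)R3 → (0, 0, 1, 0)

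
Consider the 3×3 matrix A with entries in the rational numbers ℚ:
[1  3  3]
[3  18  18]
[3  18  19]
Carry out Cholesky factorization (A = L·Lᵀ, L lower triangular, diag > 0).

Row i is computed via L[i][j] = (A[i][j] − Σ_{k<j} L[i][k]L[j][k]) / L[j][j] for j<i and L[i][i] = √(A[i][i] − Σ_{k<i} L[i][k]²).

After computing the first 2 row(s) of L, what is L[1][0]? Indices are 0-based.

Step 1: L[0][0] = √(1) = 1.
  L[1][0] = (3) / L[0][0] = 3.
Step 2: L[1][1] = √(9) = 3.

L[1][0] = 3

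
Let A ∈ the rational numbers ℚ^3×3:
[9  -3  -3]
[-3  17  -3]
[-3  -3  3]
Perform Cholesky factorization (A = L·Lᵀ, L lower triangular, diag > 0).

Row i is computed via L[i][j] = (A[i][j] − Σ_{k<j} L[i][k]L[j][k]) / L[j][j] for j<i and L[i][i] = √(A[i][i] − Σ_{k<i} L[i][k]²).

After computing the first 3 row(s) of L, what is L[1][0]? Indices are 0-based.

Step 1: L[0][0] = √(9) = 3.
  L[1][0] = (-3) / L[0][0] = -1.
Step 2: L[1][1] = √(16) = 4.
  L[2][0] = (-3) / L[0][0] = -1.
  L[2][1] = (-4) / L[1][1] = -1.
Step 3: L[2][2] = √(1) = 1.

L[1][0] = -1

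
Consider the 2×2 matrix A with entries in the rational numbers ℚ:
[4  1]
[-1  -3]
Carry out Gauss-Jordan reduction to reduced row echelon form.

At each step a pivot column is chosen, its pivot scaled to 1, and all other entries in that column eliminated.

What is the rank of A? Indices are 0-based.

pivot(0,0)=4: scale R0 → (1, 1/4)
  clear (1,0): R1 −= (-1)R0 → (0, -11/4)
pivot(1,1)=-11/4: scale R1 → (0, 1)
  clear (0,1): R0 −= (1/4)R1 → (1, 0)

rank = 2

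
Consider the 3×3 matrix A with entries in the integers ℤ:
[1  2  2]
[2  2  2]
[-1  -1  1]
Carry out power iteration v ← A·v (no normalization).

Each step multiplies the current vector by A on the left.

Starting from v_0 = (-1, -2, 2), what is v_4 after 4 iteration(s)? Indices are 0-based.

v_4 = (95, 124, -64)

v_0 = (-1, -2, 2).
v_1 = A·v_0 = (-1, -2, 5).
v_2 = A·v_1 = (5, 4, 8).
v_3 = A·v_2 = (29, 34, -1).
v_4 = A·v_3 = (95, 124, -64).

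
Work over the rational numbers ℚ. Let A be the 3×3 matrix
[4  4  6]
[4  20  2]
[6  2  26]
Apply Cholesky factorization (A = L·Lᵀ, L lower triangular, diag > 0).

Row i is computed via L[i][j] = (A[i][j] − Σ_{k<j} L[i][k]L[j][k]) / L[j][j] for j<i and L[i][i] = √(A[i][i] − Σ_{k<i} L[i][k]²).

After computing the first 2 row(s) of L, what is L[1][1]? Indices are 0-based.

Step 1: L[0][0] = √(4) = 2.
  L[1][0] = (4) / L[0][0] = 2.
Step 2: L[1][1] = √(16) = 4.

L[1][1] = 4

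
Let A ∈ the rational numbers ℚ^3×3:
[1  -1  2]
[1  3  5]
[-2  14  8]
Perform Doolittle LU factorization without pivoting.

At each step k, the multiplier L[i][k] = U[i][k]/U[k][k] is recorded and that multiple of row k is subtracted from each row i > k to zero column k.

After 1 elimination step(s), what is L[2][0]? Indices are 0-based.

L[2][0] = -2

Step 1: pivot at (0,0) is 1.
  row1 ← row1 − (1)·row0  ⇒  L[1][0]=1, U row1=(0, 4, 3)
  row2 ← row2 − (-2)·row0  ⇒  L[2][0]=-2, U row2=(0, 12, 12)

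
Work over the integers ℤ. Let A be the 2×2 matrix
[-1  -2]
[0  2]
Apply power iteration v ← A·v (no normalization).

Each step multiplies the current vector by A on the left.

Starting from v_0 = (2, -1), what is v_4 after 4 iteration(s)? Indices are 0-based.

v_4 = (12, -16)

v_0 = (2, -1).
v_1 = A·v_0 = (0, -2).
v_2 = A·v_1 = (4, -4).
v_3 = A·v_2 = (4, -8).
v_4 = A·v_3 = (12, -16).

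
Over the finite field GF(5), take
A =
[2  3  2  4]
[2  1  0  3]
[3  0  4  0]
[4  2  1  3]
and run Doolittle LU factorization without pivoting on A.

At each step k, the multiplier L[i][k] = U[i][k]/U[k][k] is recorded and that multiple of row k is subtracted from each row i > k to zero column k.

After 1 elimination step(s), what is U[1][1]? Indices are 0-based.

Step 1: pivot at (0,0) is 2.
  row1 ← row1 − (1)·row0  ⇒  L[1][0]=1, U row1=(0, 3, 3, 4)
  row2 ← row2 − (4)·row0  ⇒  L[2][0]=4, U row2=(0, 3, 1, 4)
  row3 ← row3 − (2)·row0  ⇒  L[3][0]=2, U row3=(0, 1, 2, 0)

U[1][1] = 3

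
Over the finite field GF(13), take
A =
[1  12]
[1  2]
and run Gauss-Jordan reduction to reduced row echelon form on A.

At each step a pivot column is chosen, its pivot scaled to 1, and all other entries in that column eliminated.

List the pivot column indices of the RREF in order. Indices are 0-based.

step 1: normalize row 0 (÷1) = (1, 12)
  row 1: subtract 1×row0 = (0, 3)
step 2: normalize row 1 (÷3) = (0, 1)
  row 0: subtract 12×row1 = (1, 0)

pivot columns: 0, 1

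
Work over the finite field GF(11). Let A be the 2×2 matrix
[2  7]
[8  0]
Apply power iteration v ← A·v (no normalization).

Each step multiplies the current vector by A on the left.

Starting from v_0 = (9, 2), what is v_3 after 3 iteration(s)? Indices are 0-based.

v_0 = (9, 2).
v_1 = A·v_0 = (10, 6).
v_2 = A·v_1 = (7, 3).
v_3 = A·v_2 = (2, 1).

v_3 = (2, 1)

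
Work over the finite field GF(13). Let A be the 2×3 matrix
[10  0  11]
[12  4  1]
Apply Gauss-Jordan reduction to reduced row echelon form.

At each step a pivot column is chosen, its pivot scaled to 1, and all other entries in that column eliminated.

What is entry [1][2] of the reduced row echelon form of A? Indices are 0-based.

[1] R0 /= 10  ⇒  (1, 0, 5)
     R1 -= 12·R0  ⇒  (0, 4, 6)
[2] R1 /= 4  ⇒  (0, 1, 8)

M[1][2] = 8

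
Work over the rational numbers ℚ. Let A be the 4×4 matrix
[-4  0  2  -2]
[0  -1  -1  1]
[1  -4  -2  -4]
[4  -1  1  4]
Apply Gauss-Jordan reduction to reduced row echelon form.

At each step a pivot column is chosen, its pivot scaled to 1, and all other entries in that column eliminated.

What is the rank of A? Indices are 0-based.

rank = 4

step 1: normalize row 0 (÷-4) = (1, 0, -1/2, 1/2)
  row 2: subtract 1×row0 = (0, -4, -3/2, -9/2)
  row 3: subtract 4×row0 = (0, -1, 3, 2)
step 2: normalize row 1 (÷-1) = (0, 1, 1, -1)
  row 2: subtract -4×row1 = (0, 0, 5/2, -17/2)
  row 3: subtract -1×row1 = (0, 0, 4, 1)
step 3: normalize row 2 (÷5/2) = (0, 0, 1, -17/5)
  row 0: subtract -1/2×row2 = (1, 0, 0, -6/5)
  row 1: subtract 1×row2 = (0, 1, 0, 12/5)
  row 3: subtract 4×row2 = (0, 0, 0, 73/5)
step 4: normalize row 3 (÷73/5) = (0, 0, 0, 1)
  row 0: subtract -6/5×row3 = (1, 0, 0, 0)
  row 1: subtract 12/5×row3 = (0, 1, 0, 0)
  row 2: subtract -17/5×row3 = (0, 0, 1, 0)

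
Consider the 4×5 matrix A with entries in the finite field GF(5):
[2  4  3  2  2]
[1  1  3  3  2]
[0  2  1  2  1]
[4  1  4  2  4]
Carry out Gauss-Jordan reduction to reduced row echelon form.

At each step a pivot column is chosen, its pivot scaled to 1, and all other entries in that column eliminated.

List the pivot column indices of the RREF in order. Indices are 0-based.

[1] R0 /= 2  ⇒  (1, 2, 4, 1, 1)
     R1 -= 1·R0  ⇒  (0, 4, 4, 2, 1)
     R3 -= 4·R0  ⇒  (0, 3, 3, 3, 0)
[2] R1 /= 4  ⇒  (0, 1, 1, 3, 4)
     R0 -= 2·R1  ⇒  (1, 0, 2, 0, 3)
     R2 -= 2·R1  ⇒  (0, 0, 4, 1, 3)
     R3 -= 3·R1  ⇒  (0, 0, 0, 4, 3)
[3] R2 /= 4  ⇒  (0, 0, 1, 4, 2)
     R0 -= 2·R2  ⇒  (1, 0, 0, 2, 4)
     R1 -= 1·R2  ⇒  (0, 1, 0, 4, 2)
[4] R3 /= 4  ⇒  (0, 0, 0, 1, 2)
     R0 -= 2·R3  ⇒  (1, 0, 0, 0, 0)
     R1 -= 4·R3  ⇒  (0, 1, 0, 0, 4)
     R2 -= 4·R3  ⇒  (0, 0, 1, 0, 4)

pivot columns: 0, 1, 2, 3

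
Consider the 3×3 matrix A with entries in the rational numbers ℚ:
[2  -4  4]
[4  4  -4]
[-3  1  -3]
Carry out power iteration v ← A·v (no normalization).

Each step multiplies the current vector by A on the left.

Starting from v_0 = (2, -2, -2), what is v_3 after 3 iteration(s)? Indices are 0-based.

v_3 = (-280, 88, 146)

v_0 = (2, -2, -2).
v_1 = A·v_0 = (4, 8, -2).
v_2 = A·v_1 = (-32, 56, 2).
v_3 = A·v_2 = (-280, 88, 146).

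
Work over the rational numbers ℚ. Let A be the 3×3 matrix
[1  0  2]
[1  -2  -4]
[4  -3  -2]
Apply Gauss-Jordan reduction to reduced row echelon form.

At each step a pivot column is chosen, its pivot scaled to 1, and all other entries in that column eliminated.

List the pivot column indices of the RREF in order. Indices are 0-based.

[1] R0 /= 1  ⇒  (1, 0, 2)
     R1 -= 1·R0  ⇒  (0, -2, -6)
     R2 -= 4·R0  ⇒  (0, -3, -10)
[2] R1 /= -2  ⇒  (0, 1, 3)
     R2 -= -3·R1  ⇒  (0, 0, -1)
[3] R2 /= -1  ⇒  (0, 0, 1)
     R0 -= 2·R2  ⇒  (1, 0, 0)
     R1 -= 3·R2  ⇒  (0, 1, 0)

pivot columns: 0, 1, 2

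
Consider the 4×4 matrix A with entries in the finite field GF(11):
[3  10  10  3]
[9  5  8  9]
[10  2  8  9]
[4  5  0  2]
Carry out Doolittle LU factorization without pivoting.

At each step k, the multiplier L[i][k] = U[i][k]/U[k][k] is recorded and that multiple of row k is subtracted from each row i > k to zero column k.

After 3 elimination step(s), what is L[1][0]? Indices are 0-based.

L[1][0] = 3

[col 0] pivot 3
  R1 -= 3*R0 → (0, 8, 0, 0)  (L[1][0] := 3)
  R2 -= 7*R0 → (0, 9, 4, 10)  (L[2][0] := 7)
  R3 -= 5*R0 → (0, 10, 5, 9)  (L[3][0] := 5)
[col 1] pivot 8
  R2 -= 8*R1 → (0, 0, 4, 10)  (L[2][1] := 8)
  R3 -= 4*R1 → (0, 0, 5, 9)  (L[3][1] := 4)
[col 2] pivot 4
  R3 -= 4*R2 → (0, 0, 0, 2)  (L[3][2] := 4)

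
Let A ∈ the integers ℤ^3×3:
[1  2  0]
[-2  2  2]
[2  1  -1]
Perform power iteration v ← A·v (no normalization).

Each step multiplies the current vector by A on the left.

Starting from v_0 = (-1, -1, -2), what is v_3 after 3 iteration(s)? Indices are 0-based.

v_0 = (-1, -1, -2).
v_1 = A·v_0 = (-3, -4, -1).
v_2 = A·v_1 = (-11, -4, -9).
v_3 = A·v_2 = (-19, -4, -17).

v_3 = (-19, -4, -17)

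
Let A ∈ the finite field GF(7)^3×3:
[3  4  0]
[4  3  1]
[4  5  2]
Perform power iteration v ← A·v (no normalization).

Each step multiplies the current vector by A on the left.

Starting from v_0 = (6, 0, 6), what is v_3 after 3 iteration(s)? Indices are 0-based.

v_3 = (5, 2, 6)

v_0 = (6, 0, 6).
v_1 = A·v_0 = (4, 2, 1).
v_2 = A·v_1 = (6, 2, 0).
v_3 = A·v_2 = (5, 2, 6).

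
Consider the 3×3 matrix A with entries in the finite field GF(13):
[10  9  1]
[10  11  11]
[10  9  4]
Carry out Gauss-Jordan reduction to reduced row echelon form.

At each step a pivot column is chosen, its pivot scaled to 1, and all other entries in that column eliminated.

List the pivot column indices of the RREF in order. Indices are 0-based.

[1] R0 /= 10  ⇒  (1, 10, 4)
     R1 -= 10·R0  ⇒  (0, 2, 10)
     R2 -= 10·R0  ⇒  (0, 0, 3)
[2] R1 /= 2  ⇒  (0, 1, 5)
     R0 -= 10·R1  ⇒  (1, 0, 6)
[3] R2 /= 3  ⇒  (0, 0, 1)
     R0 -= 6·R2  ⇒  (1, 0, 0)
     R1 -= 5·R2  ⇒  (0, 1, 0)

pivot columns: 0, 1, 2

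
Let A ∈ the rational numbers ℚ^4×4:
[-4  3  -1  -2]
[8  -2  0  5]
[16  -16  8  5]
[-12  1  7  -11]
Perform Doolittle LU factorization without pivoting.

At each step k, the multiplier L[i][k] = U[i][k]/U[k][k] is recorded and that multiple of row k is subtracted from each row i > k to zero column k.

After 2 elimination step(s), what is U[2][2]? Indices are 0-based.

U[2][2] = 2

Step 1: pivot at (0,0) is -4.
  row1 ← row1 − (-2)·row0  ⇒  L[1][0]=-2, U row1=(0, 4, -2, 1)
  row2 ← row2 − (-4)·row0  ⇒  L[2][0]=-4, U row2=(0, -4, 4, -3)
  row3 ← row3 − (3)·row0  ⇒  L[3][0]=3, U row3=(0, -8, 10, -5)
Step 2: pivot at (1,1) is 4.
  row2 ← row2 − (-1)·row1  ⇒  L[2][1]=-1, U row2=(0, 0, 2, -2)
  row3 ← row3 − (-2)·row1  ⇒  L[3][1]=-2, U row3=(0, 0, 6, -3)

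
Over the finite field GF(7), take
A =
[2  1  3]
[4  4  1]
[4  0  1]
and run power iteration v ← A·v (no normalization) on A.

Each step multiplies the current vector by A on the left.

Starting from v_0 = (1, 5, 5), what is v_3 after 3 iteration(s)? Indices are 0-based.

v_3 = (4, 5, 0)

v_0 = (1, 5, 5).
v_1 = A·v_0 = (1, 1, 2).
v_2 = A·v_1 = (2, 3, 6).
v_3 = A·v_2 = (4, 5, 0).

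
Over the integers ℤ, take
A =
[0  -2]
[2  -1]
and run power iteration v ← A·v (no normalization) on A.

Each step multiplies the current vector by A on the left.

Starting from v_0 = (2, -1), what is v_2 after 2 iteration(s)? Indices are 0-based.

v_0 = (2, -1).
v_1 = A·v_0 = (2, 5).
v_2 = A·v_1 = (-10, -1).

v_2 = (-10, -1)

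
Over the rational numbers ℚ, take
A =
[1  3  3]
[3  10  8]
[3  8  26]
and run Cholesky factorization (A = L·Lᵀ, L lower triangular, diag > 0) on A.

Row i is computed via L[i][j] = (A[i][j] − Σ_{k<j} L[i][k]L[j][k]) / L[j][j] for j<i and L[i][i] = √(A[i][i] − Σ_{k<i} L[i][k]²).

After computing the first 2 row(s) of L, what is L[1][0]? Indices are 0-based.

L[1][0] = 3

Step 1: L[0][0] = √(1) = 1.
  L[1][0] = (3) / L[0][0] = 3.
Step 2: L[1][1] = √(1) = 1.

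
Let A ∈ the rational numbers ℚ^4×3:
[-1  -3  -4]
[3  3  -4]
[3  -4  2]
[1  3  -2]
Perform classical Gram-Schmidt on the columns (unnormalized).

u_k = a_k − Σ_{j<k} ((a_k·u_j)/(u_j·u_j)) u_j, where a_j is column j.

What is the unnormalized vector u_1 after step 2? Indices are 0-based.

u_1 = (-57/20, 51/20, -89/20, 57/20)

Step 1: u_0 = a_0 = (-1, 3, 3, 1).
Step 2: u_1 = a_1 − (3/20)·u_0 = (-57/20, 51/20, -89/20, 57/20).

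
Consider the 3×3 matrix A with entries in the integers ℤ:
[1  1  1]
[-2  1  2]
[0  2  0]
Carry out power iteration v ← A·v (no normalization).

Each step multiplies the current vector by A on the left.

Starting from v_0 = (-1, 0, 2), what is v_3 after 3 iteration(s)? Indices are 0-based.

v_0 = (-1, 0, 2).
v_1 = A·v_0 = (1, 6, 0).
v_2 = A·v_1 = (7, 4, 12).
v_3 = A·v_2 = (23, 14, 8).

v_3 = (23, 14, 8)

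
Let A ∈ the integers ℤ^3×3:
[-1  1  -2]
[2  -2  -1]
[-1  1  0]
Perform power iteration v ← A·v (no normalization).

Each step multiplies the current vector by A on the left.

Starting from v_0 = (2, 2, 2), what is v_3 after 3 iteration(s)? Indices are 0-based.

v_0 = (2, 2, 2).
v_1 = A·v_0 = (-4, -2, 0).
v_2 = A·v_1 = (2, -4, 2).
v_3 = A·v_2 = (-10, 10, -6).

v_3 = (-10, 10, -6)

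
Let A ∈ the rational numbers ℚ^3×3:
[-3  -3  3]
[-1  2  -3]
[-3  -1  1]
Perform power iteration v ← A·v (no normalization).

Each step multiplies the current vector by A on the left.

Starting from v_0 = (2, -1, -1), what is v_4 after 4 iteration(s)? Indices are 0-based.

v_0 = (2, -1, -1).
v_1 = A·v_0 = (-6, -1, -6).
v_2 = A·v_1 = (3, 22, 13).
v_3 = A·v_2 = (-36, 2, -18).
v_4 = A·v_3 = (48, 94, 88).

v_4 = (48, 94, 88)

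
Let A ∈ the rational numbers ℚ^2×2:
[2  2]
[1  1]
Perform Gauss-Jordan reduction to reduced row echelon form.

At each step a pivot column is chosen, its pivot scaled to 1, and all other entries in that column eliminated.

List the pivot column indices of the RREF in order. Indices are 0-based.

step 1: normalize row 0 (÷2) = (1, 1)
  row 1: subtract 1×row0 = (0, 0)
skip col 1 (zero from row 1)

pivot columns: 0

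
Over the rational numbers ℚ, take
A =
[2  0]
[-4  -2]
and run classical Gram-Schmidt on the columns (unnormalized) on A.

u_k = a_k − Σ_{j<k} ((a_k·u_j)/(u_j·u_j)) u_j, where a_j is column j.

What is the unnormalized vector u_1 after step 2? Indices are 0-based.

Step 1: u_0 = a_0 = (2, -4).
Step 2: u_1 = a_1 − (2/5)·u_0 = (-4/5, -2/5).

u_1 = (-4/5, -2/5)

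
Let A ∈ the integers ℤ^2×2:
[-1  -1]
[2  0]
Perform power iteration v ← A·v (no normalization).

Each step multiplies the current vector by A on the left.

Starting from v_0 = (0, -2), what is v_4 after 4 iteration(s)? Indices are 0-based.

v_4 = (6, -4)

v_0 = (0, -2).
v_1 = A·v_0 = (2, 0).
v_2 = A·v_1 = (-2, 4).
v_3 = A·v_2 = (-2, -4).
v_4 = A·v_3 = (6, -4).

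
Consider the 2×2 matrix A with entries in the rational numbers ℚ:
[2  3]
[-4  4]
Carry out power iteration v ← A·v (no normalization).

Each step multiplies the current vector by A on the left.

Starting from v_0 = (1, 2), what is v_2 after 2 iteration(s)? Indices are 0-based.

v_0 = (1, 2).
v_1 = A·v_0 = (8, 4).
v_2 = A·v_1 = (28, -16).

v_2 = (28, -16)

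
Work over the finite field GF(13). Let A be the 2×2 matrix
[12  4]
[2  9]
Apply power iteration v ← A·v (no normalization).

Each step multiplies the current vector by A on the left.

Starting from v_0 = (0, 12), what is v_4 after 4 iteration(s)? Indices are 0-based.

v_0 = (0, 12).
v_1 = A·v_0 = (9, 4).
v_2 = A·v_1 = (7, 2).
v_3 = A·v_2 = (1, 6).
v_4 = A·v_3 = (10, 4).

v_4 = (10, 4)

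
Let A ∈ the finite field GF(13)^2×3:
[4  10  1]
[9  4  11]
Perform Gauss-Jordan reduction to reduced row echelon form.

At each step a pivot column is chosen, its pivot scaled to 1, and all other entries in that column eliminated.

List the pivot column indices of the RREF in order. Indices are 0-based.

pivot columns: 0, 1

[1] R0 /= 4  ⇒  (1, 9, 10)
     R1 -= 9·R0  ⇒  (0, 1, 12)
[2] R1 /= 1  ⇒  (0, 1, 12)
     R0 -= 9·R1  ⇒  (1, 0, 6)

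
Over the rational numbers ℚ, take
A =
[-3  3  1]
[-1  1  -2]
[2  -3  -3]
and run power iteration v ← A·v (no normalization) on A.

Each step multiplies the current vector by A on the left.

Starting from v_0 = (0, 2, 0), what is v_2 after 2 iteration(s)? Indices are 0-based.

v_2 = (-18, 8, 24)

v_0 = (0, 2, 0).
v_1 = A·v_0 = (6, 2, -6).
v_2 = A·v_1 = (-18, 8, 24).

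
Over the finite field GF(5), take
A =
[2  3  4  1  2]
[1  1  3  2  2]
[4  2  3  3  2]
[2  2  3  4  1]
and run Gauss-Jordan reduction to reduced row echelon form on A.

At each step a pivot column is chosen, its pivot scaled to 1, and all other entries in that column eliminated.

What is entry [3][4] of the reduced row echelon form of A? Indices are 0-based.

step 1: normalize row 0 (÷2) = (1, 4, 2, 3, 1)
  row 1: subtract 1×row0 = (0, 2, 1, 4, 1)
  row 2: subtract 4×row0 = (0, 1, 0, 1, 3)
  row 3: subtract 2×row0 = (0, 4, 4, 3, 4)
step 2: normalize row 1 (÷2) = (0, 1, 3, 2, 3)
  row 0: subtract 4×row1 = (1, 0, 0, 0, 4)
  row 2: subtract 1×row1 = (0, 0, 2, 4, 0)
  row 3: subtract 4×row1 = (0, 0, 2, 0, 2)
step 3: normalize row 2 (÷2) = (0, 0, 1, 2, 0)
  row 1: subtract 3×row2 = (0, 1, 0, 1, 3)
  row 3: subtract 2×row2 = (0, 0, 0, 1, 2)
step 4: normalize row 3 (÷1) = (0, 0, 0, 1, 2)
  row 1: subtract 1×row3 = (0, 1, 0, 0, 1)
  row 2: subtract 2×row3 = (0, 0, 1, 0, 1)

M[3][4] = 2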